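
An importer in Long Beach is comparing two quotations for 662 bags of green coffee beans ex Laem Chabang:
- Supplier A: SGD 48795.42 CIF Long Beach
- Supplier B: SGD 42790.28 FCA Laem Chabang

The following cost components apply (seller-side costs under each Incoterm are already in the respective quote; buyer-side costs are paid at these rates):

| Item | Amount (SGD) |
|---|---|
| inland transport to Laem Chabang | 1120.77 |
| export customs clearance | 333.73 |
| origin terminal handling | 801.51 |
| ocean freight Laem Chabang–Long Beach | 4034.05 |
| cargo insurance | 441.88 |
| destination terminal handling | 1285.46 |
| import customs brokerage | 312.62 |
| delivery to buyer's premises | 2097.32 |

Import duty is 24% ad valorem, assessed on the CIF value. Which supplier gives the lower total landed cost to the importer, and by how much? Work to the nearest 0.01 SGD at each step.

Supplier A (CIF):
The CIF price already equals the CIF value: 48795.42
Import duty = 48795.42 × 24% = 11710.90
Buyer bears (A): 1285.46 + 312.62 + 2097.32 = 3695.40
Landed cost (A) = invoice 48795.42 + 3695.40 + duty 11710.90 = 64201.72
Supplier B (FCA):
CIF value = FCA price + origin terminal + freight + insurance = 42790.28 + 801.51 + 4034.05 + 441.88 = 48067.72
Import duty = 48067.72 × 24% = 11536.25
Buyer bears (B): 801.51 + 4034.05 + 441.88 + 1285.46 + 312.62 + 2097.32 = 8972.84
Landed cost (B) = invoice 42790.28 + 8972.84 + duty 11536.25 = 63299.37
Difference = |64201.72 − 63299.37| = 902.35

Supplier B is cheaper by SGD 902.35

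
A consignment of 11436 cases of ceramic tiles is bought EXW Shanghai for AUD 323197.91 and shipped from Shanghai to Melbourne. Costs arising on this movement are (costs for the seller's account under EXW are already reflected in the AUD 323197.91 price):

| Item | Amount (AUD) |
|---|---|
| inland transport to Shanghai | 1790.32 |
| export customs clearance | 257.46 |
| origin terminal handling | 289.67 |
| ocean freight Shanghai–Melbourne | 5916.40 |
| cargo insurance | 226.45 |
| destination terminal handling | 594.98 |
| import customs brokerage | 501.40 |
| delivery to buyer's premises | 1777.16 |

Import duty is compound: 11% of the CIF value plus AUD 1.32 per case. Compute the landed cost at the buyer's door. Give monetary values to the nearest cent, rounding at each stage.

EXW: the seller makes goods available at their premises; the buyer bears all onward costs.
CIF value = EXW price + inland to port + export clearance + origin terminal + freight + insurance = 323197.91 + 1790.32 + 257.46 + 289.67 + 5916.40 + 226.45 = 331678.21
Ad valorem component: 331678.21 × 11% = 36484.60
Specific component: 11436 × 1.32 = 15095.52
Import duty = 36484.60 + 15095.52 = 51580.12
Buyer bears: inland to port 1790.32 + export clearance 257.46 + origin terminal 289.67 + freight 5916.40 + insurance 226.45 + destination terminal 594.98 + brokerage 501.40 + delivery 1777.16 + duty 51580.12 = 62933.96
Landed cost = invoice 323197.91 + 62933.96 = 386131.87

Total landed cost: AUD 386131.87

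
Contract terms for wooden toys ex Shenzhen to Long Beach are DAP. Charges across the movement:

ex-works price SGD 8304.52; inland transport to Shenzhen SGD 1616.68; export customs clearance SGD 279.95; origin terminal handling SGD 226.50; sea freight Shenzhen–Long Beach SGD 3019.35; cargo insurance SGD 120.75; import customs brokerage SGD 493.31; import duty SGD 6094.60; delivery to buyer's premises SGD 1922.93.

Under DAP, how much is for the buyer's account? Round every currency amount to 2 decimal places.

DAP: the seller bears all costs to the named destination except import duty and clearance.
Seller's account: goods 8304.52 + inland to port 1616.68 + export clearance 279.95 + origin terminal 226.50 + freight 3019.35 + insurance 120.75 + delivery 1922.93 = 15490.68
Buyer's account: brokerage 493.31 + duty 6094.60 = 6587.91

Buyer's account: SGD 6587.91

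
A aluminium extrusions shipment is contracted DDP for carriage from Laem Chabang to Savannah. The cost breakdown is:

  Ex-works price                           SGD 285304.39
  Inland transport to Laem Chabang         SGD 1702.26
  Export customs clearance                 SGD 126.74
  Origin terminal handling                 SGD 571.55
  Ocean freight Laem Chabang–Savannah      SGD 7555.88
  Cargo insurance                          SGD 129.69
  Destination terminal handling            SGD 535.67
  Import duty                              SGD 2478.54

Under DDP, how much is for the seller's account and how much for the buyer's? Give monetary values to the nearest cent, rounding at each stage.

Seller: SGD 298404.72; buyer: SGD 0.00

DDP: the seller bears all costs including import duty.
Seller's account: goods 285304.39 + inland to port 1702.26 + export clearance 126.74 + origin terminal 571.55 + freight 7555.88 + insurance 129.69 + destination terminal 535.67 + duty 2478.54 = 298404.72
Buyer's account: 0.00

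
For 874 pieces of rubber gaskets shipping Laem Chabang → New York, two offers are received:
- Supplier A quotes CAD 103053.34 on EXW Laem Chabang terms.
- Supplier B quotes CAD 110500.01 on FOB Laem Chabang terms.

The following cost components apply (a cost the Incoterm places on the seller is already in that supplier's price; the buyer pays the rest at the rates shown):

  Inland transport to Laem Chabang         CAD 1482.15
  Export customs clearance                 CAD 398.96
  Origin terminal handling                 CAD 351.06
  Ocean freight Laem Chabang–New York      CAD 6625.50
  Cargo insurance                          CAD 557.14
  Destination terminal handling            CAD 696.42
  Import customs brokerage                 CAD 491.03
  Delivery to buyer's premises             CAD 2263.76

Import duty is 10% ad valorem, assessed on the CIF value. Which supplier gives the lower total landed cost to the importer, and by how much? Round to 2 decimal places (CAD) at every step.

Supplier A (EXW):
CIF value = EXW price + inland to port + export clearance + origin terminal + freight + insurance = 103053.34 + 1482.15 + 398.96 + 351.06 + 6625.50 + 557.14 = 112468.15
Import duty = 112468.15 × 10% = 11246.82
Buyer bears (A): 1482.15 + 398.96 + 351.06 + 6625.50 + 557.14 + 696.42 + 491.03 + 2263.76 = 12866.02
Landed cost (A) = invoice 103053.34 + 12866.02 + duty 11246.82 = 127166.18
Supplier B (FOB):
CIF value = FOB price + freight + insurance = 110500.01 + 6625.50 + 557.14 = 117682.65
Import duty = 117682.65 × 10% = 11768.27
Buyer bears (B): 6625.50 + 557.14 + 696.42 + 491.03 + 2263.76 = 10633.85
Landed cost (B) = invoice 110500.01 + 10633.85 + duty 11768.27 = 132902.13
Difference = |127166.18 − 132902.13| = 5735.95

Supplier A is cheaper by CAD 5735.95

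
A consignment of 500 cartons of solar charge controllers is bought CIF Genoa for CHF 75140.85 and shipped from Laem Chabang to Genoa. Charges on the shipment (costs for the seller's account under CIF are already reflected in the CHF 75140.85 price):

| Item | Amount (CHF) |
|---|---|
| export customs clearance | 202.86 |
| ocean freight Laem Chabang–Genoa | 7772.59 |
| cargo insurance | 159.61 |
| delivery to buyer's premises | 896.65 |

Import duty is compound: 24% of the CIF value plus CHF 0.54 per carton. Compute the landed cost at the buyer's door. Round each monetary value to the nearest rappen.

CIF: the seller pays costs through ocean freight and marine insurance to the destination port.
Already in the invoice (seller's account under CIF): export clearance, freight, insurance — exclude.
The CIF price already equals the CIF value: 75140.85
Ad valorem component: 75140.85 × 24% = 18033.80
Specific component: 500 × 0.54 = 270.00
Import duty = 18033.80 + 270.00 = 18303.80
Buyer bears: delivery 896.65 + duty 18303.80 = 19200.45
Landed cost = invoice 75140.85 + 19200.45 = 94341.30

Total landed cost: CHF 94341.30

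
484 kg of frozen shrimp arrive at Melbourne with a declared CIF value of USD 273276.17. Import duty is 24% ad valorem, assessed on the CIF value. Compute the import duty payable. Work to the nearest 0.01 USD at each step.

Import duty: USD 65586.28

Import duty = 273276.17 × 24% = 65586.28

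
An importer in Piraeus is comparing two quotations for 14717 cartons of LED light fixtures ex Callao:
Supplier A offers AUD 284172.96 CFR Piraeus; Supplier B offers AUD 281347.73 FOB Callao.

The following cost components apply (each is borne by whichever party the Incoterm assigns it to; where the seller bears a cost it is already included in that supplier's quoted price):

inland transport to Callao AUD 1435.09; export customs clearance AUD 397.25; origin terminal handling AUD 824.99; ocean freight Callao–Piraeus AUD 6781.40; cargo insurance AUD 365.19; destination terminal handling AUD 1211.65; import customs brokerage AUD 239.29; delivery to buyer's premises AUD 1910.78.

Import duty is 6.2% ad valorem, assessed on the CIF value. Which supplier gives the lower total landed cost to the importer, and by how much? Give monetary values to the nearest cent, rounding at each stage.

Supplier A (CFR):
CIF value = CFR price + insurance = 284172.96 + 365.19 = 284538.15
Import duty = 284538.15 × 6.2% = 17641.37
Buyer bears (A): 365.19 + 1211.65 + 239.29 + 1910.78 = 3726.91
Landed cost (A) = invoice 284172.96 + 3726.91 + duty 17641.37 = 305541.24
Supplier B (FOB):
CIF value = FOB price + freight + insurance = 281347.73 + 6781.40 + 365.19 = 288494.32
Import duty = 288494.32 × 6.2% = 17886.65
Buyer bears (B): 6781.40 + 365.19 + 1211.65 + 239.29 + 1910.78 = 10508.31
Landed cost (B) = invoice 281347.73 + 10508.31 + duty 17886.65 = 309742.69
Difference = |305541.24 − 309742.69| = 4201.45

Supplier A is cheaper by AUD 4201.45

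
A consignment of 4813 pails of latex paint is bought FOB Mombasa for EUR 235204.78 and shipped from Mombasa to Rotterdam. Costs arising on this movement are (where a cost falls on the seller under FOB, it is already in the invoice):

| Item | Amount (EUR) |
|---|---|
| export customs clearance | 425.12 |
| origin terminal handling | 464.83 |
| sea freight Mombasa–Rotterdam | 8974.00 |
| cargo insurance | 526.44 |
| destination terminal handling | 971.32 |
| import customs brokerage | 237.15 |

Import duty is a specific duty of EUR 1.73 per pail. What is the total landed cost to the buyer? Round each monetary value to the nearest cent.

Total landed cost: EUR 254240.18

FOB: the seller bears costs until goods are on board at the origin port; the buyer bears freight, insurance and all costs thereafter.
Already in the invoice (seller's account under FOB): export clearance, origin terminal — exclude.
CIF value = FOB price + freight + insurance = 235204.78 + 8974.00 + 526.44 = 244705.22
Import duty = 4813 × 1.73 = 8326.49
Buyer bears: freight 8974.00 + insurance 526.44 + destination terminal 971.32 + brokerage 237.15 + duty 8326.49 = 19035.40
Landed cost = invoice 235204.78 + 19035.40 = 254240.18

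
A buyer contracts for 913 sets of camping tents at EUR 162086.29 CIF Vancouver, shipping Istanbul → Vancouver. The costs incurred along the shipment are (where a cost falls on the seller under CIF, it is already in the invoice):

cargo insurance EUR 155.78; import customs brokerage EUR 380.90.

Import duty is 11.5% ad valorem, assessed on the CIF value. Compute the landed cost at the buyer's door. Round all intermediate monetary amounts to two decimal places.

Total landed cost: EUR 181107.11

CIF: the seller pays costs through ocean freight and marine insurance to the destination port.
Already in the invoice (seller's account under CIF): insurance — exclude.
The CIF price already equals the CIF value: 162086.29
Import duty = 162086.29 × 11.5% = 18639.92
Buyer bears: brokerage 380.90 + duty 18639.92 = 19020.82
Landed cost = invoice 162086.29 + 19020.82 = 181107.11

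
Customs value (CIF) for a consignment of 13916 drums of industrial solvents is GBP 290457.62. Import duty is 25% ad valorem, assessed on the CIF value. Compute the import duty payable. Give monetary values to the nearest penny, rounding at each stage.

Import duty: GBP 72614.41

Import duty = 290457.62 × 25% = 72614.41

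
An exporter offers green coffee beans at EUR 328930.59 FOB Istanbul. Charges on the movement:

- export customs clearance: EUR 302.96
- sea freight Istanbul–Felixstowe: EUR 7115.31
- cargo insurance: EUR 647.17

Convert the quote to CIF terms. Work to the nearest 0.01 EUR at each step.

CIF price: EUR 336693.07

Not relevant to the conversion: export clearance — on the seller under both FOB and CIF; already in the FOB price and stays in the CIF price.
From FOB to CIF, the seller additionally bears: freight, insurance.
CIF price = 328930.59 + 7115.31 + 647.17 = 336693.07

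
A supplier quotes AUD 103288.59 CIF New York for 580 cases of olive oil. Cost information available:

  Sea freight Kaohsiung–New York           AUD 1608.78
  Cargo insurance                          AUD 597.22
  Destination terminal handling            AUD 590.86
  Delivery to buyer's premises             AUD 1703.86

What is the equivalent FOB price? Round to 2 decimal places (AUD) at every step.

FOB price: AUD 101082.59

Not relevant to the conversion: destination terminal, delivery — on the buyer under both terms; not part of either seller's price.
From CIF to FOB, the seller no longer bears: freight, insurance.
FOB price = 103288.59 − 1608.78 − 597.22 = 101082.59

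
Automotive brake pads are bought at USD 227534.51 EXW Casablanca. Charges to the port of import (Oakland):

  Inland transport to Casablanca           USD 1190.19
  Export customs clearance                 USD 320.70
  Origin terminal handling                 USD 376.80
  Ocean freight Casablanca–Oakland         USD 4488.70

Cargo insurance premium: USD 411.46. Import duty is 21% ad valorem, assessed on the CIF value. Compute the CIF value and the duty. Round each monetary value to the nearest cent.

CIF value: USD 234322.36; import duty: USD 49207.70

CIF = EXW price + pre-shipment costs + freight + insurance
CIF = 227534.51 + 1190.19 + 320.70 + 376.80 + 4488.70 + 411.46 = 234322.36
Import duty = 234322.36 × 21% = 49207.70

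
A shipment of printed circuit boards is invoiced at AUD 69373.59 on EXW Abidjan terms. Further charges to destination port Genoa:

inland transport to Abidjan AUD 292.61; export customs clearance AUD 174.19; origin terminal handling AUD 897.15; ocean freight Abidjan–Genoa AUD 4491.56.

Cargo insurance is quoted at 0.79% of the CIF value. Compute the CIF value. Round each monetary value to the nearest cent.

Let C be the CIF value. C = EXW price + pre-shipment costs + freight + 0.79% × C
C − 0.79% × C = 69373.59 + 292.61 + 174.19 + 897.15 + 4491.56
0.9921 × C = 75229.10
C = 75229.10 / 0.9921 = 75828.14
Insurance premium = 0.79% × 75828.14 = 599.04

CIF value: AUD 75828.14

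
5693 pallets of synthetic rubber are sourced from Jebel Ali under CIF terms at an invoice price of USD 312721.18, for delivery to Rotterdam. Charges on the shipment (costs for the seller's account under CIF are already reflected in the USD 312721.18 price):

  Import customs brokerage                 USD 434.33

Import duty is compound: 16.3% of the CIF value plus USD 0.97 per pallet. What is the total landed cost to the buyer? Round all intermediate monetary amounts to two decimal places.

Total landed cost: USD 369651.27

CIF: the seller pays costs through ocean freight and marine insurance to the destination port.
The CIF price already equals the CIF value: 312721.18
Ad valorem component: 312721.18 × 16.3% = 50973.55
Specific component: 5693 × 0.97 = 5522.21
Import duty = 50973.55 + 5522.21 = 56495.76
Buyer bears: brokerage 434.33 + duty 56495.76 = 56930.09
Landed cost = invoice 312721.18 + 56930.09 = 369651.27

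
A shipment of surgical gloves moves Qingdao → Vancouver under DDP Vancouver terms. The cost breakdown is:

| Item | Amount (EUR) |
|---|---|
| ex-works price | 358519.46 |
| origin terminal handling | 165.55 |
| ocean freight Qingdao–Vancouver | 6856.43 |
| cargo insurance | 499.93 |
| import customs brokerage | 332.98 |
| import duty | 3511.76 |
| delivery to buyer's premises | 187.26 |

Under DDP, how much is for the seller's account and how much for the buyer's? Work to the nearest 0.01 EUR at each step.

Seller: EUR 370073.37; buyer: EUR 0.00

DDP: the seller bears all costs including import duty.
Seller's account: goods 358519.46 + origin terminal 165.55 + freight 6856.43 + insurance 499.93 + brokerage 332.98 + duty 3511.76 + delivery 187.26 = 370073.37
Buyer's account: 0.00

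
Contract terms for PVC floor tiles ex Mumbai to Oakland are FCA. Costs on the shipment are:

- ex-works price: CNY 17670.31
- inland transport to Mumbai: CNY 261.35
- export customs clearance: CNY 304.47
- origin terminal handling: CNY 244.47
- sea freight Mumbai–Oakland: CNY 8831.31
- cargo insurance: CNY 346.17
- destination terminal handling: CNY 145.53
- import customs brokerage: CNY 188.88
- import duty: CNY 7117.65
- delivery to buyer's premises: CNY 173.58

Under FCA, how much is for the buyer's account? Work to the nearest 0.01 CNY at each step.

FCA: the seller delivers export-cleared goods to the carrier; the buyer bears costs from that point.
Seller's account: goods 17670.31 + inland to port 261.35 + export clearance 304.47 = 18236.13
Buyer's account: origin terminal 244.47 + freight 8831.31 + insurance 346.17 + destination terminal 145.53 + brokerage 188.88 + duty 7117.65 + delivery 173.58 = 17047.59

Buyer's account: CNY 17047.59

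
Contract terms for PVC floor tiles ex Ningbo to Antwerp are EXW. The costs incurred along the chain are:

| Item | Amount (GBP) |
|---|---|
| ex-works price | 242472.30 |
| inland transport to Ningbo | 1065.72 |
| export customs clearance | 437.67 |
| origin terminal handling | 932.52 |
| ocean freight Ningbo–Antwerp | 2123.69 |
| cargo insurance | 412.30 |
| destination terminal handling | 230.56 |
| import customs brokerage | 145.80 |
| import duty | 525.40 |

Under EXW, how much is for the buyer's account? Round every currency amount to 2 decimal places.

EXW: the seller makes goods available at their premises; the buyer bears all onward costs.
Seller's account: goods 242472.30 = 242472.30
Buyer's account: inland to port 1065.72 + export clearance 437.67 + origin terminal 932.52 + freight 2123.69 + insurance 412.30 + destination terminal 230.56 + brokerage 145.80 + duty 525.40 = 5873.66

Buyer's account: GBP 5873.66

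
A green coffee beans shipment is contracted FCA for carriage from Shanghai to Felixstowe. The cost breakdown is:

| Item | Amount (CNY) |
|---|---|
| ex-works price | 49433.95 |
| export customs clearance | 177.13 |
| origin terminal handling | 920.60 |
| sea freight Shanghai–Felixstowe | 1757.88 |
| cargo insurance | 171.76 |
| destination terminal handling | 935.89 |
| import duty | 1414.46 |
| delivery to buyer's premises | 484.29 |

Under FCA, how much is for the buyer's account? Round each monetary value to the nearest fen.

Buyer's account: CNY 5684.88

FCA: the seller delivers export-cleared goods to the carrier; the buyer bears costs from that point.
Seller's account: goods 49433.95 + export clearance 177.13 = 49611.08
Buyer's account: origin terminal 920.60 + freight 1757.88 + insurance 171.76 + destination terminal 935.89 + duty 1414.46 + delivery 484.29 = 5684.88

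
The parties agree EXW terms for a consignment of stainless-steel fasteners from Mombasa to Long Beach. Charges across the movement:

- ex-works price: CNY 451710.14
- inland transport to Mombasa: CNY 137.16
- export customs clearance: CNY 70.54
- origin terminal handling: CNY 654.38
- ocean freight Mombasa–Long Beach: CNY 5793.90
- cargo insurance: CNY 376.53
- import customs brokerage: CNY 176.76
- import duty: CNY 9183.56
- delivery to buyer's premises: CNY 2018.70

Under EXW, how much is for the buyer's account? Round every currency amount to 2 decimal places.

EXW: the seller makes goods available at their premises; the buyer bears all onward costs.
Seller's account: goods 451710.14 = 451710.14
Buyer's account: inland to port 137.16 + export clearance 70.54 + origin terminal 654.38 + freight 5793.90 + insurance 376.53 + brokerage 176.76 + duty 9183.56 + delivery 2018.70 = 18411.53

Buyer's account: CNY 18411.53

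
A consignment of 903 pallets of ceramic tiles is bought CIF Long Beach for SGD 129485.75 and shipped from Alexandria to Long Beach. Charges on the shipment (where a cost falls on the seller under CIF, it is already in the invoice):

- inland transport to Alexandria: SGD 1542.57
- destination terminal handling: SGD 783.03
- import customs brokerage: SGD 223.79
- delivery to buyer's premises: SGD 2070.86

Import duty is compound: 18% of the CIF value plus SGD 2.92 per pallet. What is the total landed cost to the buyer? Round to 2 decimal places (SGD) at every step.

CIF: the seller pays costs through ocean freight and marine insurance to the destination port.
Already in the invoice (seller's account under CIF): inland to port — exclude.
The CIF price already equals the CIF value: 129485.75
Ad valorem component: 129485.75 × 18% = 23307.44
Specific component: 903 × 2.92 = 2636.76
Import duty = 23307.44 + 2636.76 = 25944.20
Buyer bears: destination terminal 783.03 + brokerage 223.79 + delivery 2070.86 + duty 25944.20 = 29021.88
Landed cost = invoice 129485.75 + 29021.88 = 158507.63

Total landed cost: SGD 158507.63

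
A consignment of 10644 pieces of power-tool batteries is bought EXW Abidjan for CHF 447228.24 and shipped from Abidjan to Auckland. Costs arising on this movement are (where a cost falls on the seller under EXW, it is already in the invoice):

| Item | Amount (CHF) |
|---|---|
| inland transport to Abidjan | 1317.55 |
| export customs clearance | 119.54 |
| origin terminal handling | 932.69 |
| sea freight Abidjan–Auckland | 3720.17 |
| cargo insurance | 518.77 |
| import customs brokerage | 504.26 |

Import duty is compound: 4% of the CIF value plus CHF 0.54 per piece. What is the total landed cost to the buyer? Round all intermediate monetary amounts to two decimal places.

EXW: the seller makes goods available at their premises; the buyer bears all onward costs.
CIF value = EXW price + inland to port + export clearance + origin terminal + freight + insurance = 447228.24 + 1317.55 + 119.54 + 932.69 + 3720.17 + 518.77 = 453836.96
Ad valorem component: 453836.96 × 4% = 18153.48
Specific component: 10644 × 0.54 = 5747.76
Import duty = 18153.48 + 5747.76 = 23901.24
Buyer bears: inland to port 1317.55 + export clearance 119.54 + origin terminal 932.69 + freight 3720.17 + insurance 518.77 + brokerage 504.26 + duty 23901.24 = 31014.22
Landed cost = invoice 447228.24 + 31014.22 = 478242.46

Total landed cost: CHF 478242.46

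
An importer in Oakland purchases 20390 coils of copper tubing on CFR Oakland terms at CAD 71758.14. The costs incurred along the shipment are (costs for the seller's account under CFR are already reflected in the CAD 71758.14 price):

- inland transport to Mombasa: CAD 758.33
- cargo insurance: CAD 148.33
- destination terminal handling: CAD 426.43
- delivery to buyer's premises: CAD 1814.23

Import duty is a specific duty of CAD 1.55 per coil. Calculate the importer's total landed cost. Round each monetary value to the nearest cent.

Total landed cost: CAD 105751.63

CFR: the seller pays costs through ocean freight to the destination port, but not insurance.
Already in the invoice (seller's account under CFR): inland to port — exclude.
CIF value = CFR price + insurance = 71758.14 + 148.33 = 71906.47
Import duty = 20390 × 1.55 = 31604.50
Buyer bears: insurance 148.33 + destination terminal 426.43 + delivery 1814.23 + duty 31604.50 = 33993.49
Landed cost = invoice 71758.14 + 33993.49 = 105751.63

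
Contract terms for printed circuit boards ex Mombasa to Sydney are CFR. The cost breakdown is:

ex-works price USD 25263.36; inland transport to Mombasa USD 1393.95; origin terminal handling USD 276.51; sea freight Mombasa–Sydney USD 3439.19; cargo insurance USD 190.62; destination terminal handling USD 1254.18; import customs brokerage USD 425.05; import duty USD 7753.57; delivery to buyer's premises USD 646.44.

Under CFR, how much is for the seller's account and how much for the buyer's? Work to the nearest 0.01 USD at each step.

Seller: USD 30373.01; buyer: USD 10269.86

CFR: the seller pays costs through ocean freight to the destination port, but not insurance.
Seller's account: goods 25263.36 + inland to port 1393.95 + origin terminal 276.51 + freight 3439.19 = 30373.01
Buyer's account: insurance 190.62 + destination terminal 1254.18 + brokerage 425.05 + duty 7753.57 + delivery 646.44 = 10269.86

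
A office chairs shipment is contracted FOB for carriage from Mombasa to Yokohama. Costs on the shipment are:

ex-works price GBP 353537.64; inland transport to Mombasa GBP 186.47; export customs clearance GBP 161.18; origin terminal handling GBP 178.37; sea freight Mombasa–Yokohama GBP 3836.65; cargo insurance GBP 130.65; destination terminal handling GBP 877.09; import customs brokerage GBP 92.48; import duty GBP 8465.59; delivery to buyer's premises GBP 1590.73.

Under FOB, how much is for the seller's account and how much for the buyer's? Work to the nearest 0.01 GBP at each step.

Seller: GBP 354063.66; buyer: GBP 14993.19

FOB: the seller bears costs until goods are on board at the origin port; the buyer bears freight, insurance and all costs thereafter.
Seller's account: goods 353537.64 + inland to port 186.47 + export clearance 161.18 + origin terminal 178.37 = 354063.66
Buyer's account: freight 3836.65 + insurance 130.65 + destination terminal 877.09 + brokerage 92.48 + duty 8465.59 + delivery 1590.73 = 14993.19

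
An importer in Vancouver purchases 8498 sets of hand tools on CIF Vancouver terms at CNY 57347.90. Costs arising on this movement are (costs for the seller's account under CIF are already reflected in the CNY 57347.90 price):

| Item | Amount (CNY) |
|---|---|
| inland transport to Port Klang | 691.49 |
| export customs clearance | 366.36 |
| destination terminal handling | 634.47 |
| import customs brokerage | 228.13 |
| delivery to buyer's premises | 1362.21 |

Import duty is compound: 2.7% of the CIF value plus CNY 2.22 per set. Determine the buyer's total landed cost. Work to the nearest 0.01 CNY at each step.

Total landed cost: CNY 79986.66

CIF: the seller pays costs through ocean freight and marine insurance to the destination port.
Already in the invoice (seller's account under CIF): inland to port, export clearance — exclude.
The CIF price already equals the CIF value: 57347.90
Ad valorem component: 57347.90 × 2.7% = 1548.39
Specific component: 8498 × 2.22 = 18865.56
Import duty = 1548.39 + 18865.56 = 20413.95
Buyer bears: destination terminal 634.47 + brokerage 228.13 + delivery 1362.21 + duty 20413.95 = 22638.76
Landed cost = invoice 57347.90 + 22638.76 = 79986.66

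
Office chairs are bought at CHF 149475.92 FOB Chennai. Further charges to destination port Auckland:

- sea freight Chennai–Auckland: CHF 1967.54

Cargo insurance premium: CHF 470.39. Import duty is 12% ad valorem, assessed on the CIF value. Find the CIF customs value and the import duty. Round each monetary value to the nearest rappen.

CIF value: CHF 151913.85; import duty: CHF 18229.66

CIF = FOB price + freight + insurance
CIF = 149475.92 + 1967.54 + 470.39 = 151913.85
Import duty = 151913.85 × 12% = 18229.66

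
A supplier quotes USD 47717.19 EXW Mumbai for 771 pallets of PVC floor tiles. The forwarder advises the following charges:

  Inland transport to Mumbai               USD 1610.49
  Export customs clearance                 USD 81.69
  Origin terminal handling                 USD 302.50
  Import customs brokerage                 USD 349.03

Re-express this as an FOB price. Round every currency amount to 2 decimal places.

Not relevant to the conversion: brokerage — on the buyer under both terms; not part of either seller's price.
From EXW to FOB, the seller additionally bears: inland to port, export clearance, origin terminal.
FOB price = 47717.19 + 1610.49 + 81.69 + 302.50 = 49711.87

FOB price: USD 49711.87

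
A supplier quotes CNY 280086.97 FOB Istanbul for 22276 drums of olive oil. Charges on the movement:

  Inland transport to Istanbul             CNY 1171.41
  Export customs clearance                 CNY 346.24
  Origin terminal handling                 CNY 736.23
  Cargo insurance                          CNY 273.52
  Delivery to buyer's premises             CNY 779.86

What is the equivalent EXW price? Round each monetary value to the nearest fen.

Not relevant to the conversion: delivery, insurance — on the buyer under both terms; not part of either seller's price.
From FOB to EXW, the seller no longer bears: inland to port, export clearance, origin terminal.
EXW price = 280086.97 − 1171.41 − 346.24 − 736.23 = 277833.09

EXW price: CNY 277833.09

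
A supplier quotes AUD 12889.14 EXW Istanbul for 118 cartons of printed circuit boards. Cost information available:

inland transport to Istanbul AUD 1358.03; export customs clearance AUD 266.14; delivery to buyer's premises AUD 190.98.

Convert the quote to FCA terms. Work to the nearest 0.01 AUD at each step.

FCA price: AUD 14513.31

Not relevant to the conversion: delivery — on the buyer under both terms; not part of either seller's price.
From EXW to FCA, the seller additionally bears: inland to port, export clearance.
FCA price = 12889.14 + 1358.03 + 266.14 = 14513.31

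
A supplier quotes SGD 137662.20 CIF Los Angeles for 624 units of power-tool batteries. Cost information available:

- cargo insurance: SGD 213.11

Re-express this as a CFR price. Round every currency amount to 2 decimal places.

CFR price: SGD 137449.09

From CIF to CFR, the seller no longer bears: insurance.
CFR price = 137662.20 − 213.11 = 137449.09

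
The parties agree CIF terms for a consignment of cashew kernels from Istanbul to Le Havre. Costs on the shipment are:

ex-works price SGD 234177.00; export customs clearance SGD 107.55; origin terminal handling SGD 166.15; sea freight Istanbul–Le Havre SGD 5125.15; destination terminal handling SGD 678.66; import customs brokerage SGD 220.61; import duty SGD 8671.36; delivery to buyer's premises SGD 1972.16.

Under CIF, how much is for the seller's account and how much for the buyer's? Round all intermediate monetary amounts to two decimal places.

CIF: the seller pays costs through ocean freight and marine insurance to the destination port.
Seller's account: goods 234177.00 + export clearance 107.55 + origin terminal 166.15 + freight 5125.15 = 239575.85
Buyer's account: destination terminal 678.66 + brokerage 220.61 + duty 8671.36 + delivery 1972.16 = 11542.79

Seller: SGD 239575.85; buyer: SGD 11542.79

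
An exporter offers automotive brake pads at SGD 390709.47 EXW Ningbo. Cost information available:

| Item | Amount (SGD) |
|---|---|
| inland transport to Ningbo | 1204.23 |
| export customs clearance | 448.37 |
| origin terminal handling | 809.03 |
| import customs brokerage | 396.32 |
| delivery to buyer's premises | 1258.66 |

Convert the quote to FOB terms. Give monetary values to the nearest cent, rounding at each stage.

Not relevant to the conversion: delivery, brokerage — on the buyer under both terms; not part of either seller's price.
From EXW to FOB, the seller additionally bears: inland to port, export clearance, origin terminal.
FOB price = 390709.47 + 1204.23 + 448.37 + 809.03 = 393171.10

FOB price: SGD 393171.10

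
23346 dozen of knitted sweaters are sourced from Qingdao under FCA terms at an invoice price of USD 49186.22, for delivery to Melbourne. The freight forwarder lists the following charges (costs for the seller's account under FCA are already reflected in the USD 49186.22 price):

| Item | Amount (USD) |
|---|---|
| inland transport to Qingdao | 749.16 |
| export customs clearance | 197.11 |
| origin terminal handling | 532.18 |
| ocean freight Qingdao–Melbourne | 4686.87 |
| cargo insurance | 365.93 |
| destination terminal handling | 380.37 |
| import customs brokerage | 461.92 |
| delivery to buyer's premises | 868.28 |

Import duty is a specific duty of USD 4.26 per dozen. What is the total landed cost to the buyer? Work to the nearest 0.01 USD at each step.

FCA: the seller delivers export-cleared goods to the carrier; the buyer bears costs from that point.
Already in the invoice (seller's account under FCA): inland to port, export clearance — exclude.
CIF value = FCA price + origin terminal + freight + insurance = 49186.22 + 532.18 + 4686.87 + 365.93 = 54771.20
Import duty = 23346 × 4.26 = 99453.96
Buyer bears: origin terminal 532.18 + freight 4686.87 + insurance 365.93 + destination terminal 380.37 + brokerage 461.92 + delivery 868.28 + duty 99453.96 = 106749.51
Landed cost = invoice 49186.22 + 106749.51 = 155935.73

Total landed cost: USD 155935.73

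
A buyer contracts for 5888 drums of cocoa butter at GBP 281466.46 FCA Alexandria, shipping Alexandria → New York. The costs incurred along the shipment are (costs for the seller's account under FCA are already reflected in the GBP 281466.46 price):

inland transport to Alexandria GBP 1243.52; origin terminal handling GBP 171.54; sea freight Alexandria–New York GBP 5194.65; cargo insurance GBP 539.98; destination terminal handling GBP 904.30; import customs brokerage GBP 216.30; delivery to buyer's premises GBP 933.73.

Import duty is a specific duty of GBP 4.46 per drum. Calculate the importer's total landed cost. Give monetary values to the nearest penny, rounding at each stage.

Total landed cost: GBP 315687.44

FCA: the seller delivers export-cleared goods to the carrier; the buyer bears costs from that point.
Already in the invoice (seller's account under FCA): inland to port — exclude.
CIF value = FCA price + origin terminal + freight + insurance = 281466.46 + 171.54 + 5194.65 + 539.98 = 287372.63
Import duty = 5888 × 4.46 = 26260.48
Buyer bears: origin terminal 171.54 + freight 5194.65 + insurance 539.98 + destination terminal 904.30 + brokerage 216.30 + delivery 933.73 + duty 26260.48 = 34220.98
Landed cost = invoice 281466.46 + 34220.98 = 315687.44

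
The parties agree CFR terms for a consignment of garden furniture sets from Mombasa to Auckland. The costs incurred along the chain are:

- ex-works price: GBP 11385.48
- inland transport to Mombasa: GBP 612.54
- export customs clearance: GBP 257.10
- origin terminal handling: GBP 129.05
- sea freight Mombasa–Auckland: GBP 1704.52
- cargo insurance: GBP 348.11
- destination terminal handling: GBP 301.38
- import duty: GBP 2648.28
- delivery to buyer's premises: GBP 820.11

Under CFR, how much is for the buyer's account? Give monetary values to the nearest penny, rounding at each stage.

Buyer's account: GBP 4117.88

CFR: the seller pays costs through ocean freight to the destination port, but not insurance.
Seller's account: goods 11385.48 + inland to port 612.54 + export clearance 257.10 + origin terminal 129.05 + freight 1704.52 = 14088.69
Buyer's account: insurance 348.11 + destination terminal 301.38 + duty 2648.28 + delivery 820.11 = 4117.88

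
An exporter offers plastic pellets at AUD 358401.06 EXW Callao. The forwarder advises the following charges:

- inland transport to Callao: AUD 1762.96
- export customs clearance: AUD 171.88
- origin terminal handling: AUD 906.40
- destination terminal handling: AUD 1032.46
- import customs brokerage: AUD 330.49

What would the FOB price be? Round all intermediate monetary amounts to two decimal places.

FOB price: AUD 361242.30

Not relevant to the conversion: destination terminal, brokerage — on the buyer under both terms; not part of either seller's price.
From EXW to FOB, the seller additionally bears: inland to port, export clearance, origin terminal.
FOB price = 358401.06 + 1762.96 + 171.88 + 906.40 = 361242.30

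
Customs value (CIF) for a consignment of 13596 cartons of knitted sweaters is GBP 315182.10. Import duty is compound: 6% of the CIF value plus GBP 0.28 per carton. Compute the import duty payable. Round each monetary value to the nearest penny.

Ad valorem component: 315182.10 × 6% = 18910.93
Specific component: 13596 × 0.28 = 3806.88
Import duty = 18910.93 + 3806.88 = 22717.81

Import duty: GBP 22717.81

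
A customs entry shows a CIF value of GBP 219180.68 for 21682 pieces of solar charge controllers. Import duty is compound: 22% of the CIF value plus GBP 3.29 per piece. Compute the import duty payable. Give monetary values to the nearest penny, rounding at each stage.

Import duty: GBP 119553.53

Ad valorem component: 219180.68 × 22% = 48219.75
Specific component: 21682 × 3.29 = 71333.78
Import duty = 48219.75 + 71333.78 = 119553.53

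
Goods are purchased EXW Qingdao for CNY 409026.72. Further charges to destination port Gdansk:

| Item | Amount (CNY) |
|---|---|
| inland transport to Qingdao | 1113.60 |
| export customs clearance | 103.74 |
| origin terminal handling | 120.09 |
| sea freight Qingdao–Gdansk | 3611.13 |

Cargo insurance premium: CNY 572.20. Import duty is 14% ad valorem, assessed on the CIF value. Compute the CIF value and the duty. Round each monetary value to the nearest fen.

CIF = EXW price + pre-shipment costs + freight + insurance
CIF = 409026.72 + 1113.60 + 103.74 + 120.09 + 3611.13 + 572.20 = 414547.48
Import duty = 414547.48 × 14% = 58036.65

CIF value: CNY 414547.48; import duty: CNY 58036.65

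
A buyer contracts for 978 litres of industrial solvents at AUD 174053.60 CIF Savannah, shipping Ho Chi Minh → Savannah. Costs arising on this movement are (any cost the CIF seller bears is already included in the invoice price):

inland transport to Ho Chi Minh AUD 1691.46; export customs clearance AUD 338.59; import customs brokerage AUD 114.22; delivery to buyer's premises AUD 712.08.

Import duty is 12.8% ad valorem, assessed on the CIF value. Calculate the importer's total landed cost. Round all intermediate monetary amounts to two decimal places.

CIF: the seller pays costs through ocean freight and marine insurance to the destination port.
Already in the invoice (seller's account under CIF): inland to port, export clearance — exclude.
The CIF price already equals the CIF value: 174053.60
Import duty = 174053.60 × 12.8% = 22278.86
Buyer bears: brokerage 114.22 + delivery 712.08 + duty 22278.86 = 23105.16
Landed cost = invoice 174053.60 + 23105.16 = 197158.76

Total landed cost: AUD 197158.76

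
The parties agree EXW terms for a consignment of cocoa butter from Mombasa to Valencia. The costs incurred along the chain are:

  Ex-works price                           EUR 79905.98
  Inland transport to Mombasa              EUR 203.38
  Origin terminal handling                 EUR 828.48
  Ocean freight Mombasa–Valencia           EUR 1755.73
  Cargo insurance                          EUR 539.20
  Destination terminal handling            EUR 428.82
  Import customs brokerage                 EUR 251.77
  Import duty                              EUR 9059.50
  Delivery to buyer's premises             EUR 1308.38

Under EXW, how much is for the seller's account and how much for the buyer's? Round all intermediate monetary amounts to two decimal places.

EXW: the seller makes goods available at their premises; the buyer bears all onward costs.
Seller's account: goods 79905.98 = 79905.98
Buyer's account: inland to port 203.38 + origin terminal 828.48 + freight 1755.73 + insurance 539.20 + destination terminal 428.82 + brokerage 251.77 + duty 9059.50 + delivery 1308.38 = 14375.26

Seller: EUR 79905.98; buyer: EUR 14375.26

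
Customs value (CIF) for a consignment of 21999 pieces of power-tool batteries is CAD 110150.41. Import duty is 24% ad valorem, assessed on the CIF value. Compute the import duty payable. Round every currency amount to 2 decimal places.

Import duty = 110150.41 × 24% = 26436.10

Import duty: CAD 26436.10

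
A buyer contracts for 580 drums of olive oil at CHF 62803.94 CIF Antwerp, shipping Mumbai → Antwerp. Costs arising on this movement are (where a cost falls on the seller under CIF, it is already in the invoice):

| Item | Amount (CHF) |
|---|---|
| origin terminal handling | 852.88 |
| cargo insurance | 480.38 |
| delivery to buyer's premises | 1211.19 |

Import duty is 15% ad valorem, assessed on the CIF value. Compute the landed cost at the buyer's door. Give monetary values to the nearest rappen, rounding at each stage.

CIF: the seller pays costs through ocean freight and marine insurance to the destination port.
Already in the invoice (seller's account under CIF): origin terminal, insurance — exclude.
The CIF price already equals the CIF value: 62803.94
Import duty = 62803.94 × 15% = 9420.59
Buyer bears: delivery 1211.19 + duty 9420.59 = 10631.78
Landed cost = invoice 62803.94 + 10631.78 = 73435.72

Total landed cost: CHF 73435.72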